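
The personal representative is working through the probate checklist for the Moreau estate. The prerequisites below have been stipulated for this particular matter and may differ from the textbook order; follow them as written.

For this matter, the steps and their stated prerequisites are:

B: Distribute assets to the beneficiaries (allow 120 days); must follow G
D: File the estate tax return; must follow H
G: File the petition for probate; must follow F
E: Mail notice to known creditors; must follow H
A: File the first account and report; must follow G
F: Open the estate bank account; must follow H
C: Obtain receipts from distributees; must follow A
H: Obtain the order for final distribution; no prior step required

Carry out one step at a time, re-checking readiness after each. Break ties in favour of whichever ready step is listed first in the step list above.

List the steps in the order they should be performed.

H, D, E, F, G, B, A, C

H is the only step with nothing outstanding, so it goes first.
Now D, E and F have their prerequisites met. D is listed earlier, so D next.
Ready: E and F. E is listed earlier → E.
F needed H, now all done → F.
G is the only step now ready → G.
B and A are both available; B is listed earlier → B.
That leaves A as the only ready step → A.
Next only C has its prerequisites met → C.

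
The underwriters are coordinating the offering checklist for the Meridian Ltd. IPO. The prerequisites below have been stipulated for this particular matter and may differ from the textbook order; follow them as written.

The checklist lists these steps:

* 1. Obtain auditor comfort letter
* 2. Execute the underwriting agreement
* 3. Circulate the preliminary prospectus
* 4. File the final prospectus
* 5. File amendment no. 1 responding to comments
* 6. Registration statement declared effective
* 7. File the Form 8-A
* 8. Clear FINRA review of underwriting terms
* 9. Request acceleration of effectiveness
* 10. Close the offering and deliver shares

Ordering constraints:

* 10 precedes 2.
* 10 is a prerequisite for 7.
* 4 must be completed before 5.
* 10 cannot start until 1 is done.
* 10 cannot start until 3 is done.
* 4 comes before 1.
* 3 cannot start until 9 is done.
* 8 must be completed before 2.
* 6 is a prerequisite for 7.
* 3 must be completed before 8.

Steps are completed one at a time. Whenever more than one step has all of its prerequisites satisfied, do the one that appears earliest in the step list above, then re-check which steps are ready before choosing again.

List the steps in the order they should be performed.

4 1 5 6 9 3 8 10 2 7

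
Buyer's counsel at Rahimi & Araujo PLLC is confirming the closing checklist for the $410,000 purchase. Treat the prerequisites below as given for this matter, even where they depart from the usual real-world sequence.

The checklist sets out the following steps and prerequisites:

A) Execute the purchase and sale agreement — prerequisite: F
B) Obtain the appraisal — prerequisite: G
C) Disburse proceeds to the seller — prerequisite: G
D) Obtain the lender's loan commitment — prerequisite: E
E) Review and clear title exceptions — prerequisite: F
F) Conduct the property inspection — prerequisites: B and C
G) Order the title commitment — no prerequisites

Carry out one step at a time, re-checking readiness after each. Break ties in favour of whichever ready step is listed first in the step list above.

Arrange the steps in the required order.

G is the only step with nothing outstanding, so it goes first.
Ready: B and C. B is listed earlier → B.
C needed G, now all done → C.
F needed B and C, now all done → F.
Now A and E have their prerequisites met. A is listed earlier, so A next.
E is the only step now ready → E.
D needed E, now all done → D.

G, B, C, F, A, E, D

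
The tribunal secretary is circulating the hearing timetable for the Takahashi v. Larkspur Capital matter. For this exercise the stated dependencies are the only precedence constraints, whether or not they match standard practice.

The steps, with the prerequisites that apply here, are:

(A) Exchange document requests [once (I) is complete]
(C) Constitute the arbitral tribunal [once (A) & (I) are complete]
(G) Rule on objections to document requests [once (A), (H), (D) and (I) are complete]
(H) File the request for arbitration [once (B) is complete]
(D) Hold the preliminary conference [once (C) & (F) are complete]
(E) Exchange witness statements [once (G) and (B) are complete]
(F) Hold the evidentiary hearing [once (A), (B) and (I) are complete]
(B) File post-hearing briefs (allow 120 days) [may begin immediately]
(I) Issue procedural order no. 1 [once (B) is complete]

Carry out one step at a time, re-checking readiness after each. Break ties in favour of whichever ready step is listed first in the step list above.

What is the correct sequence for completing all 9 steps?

(B) (H) (I) (A) (C) (F) (D) (G) (E)

(B) is the only step with nothing outstanding, so it goes first.
Ready: (H) and (I). (H) is listed earlier → (H).
(I) is the only step now ready → (I).
Next only (A) has its prerequisites met → (A).
(C) and (F) are both available; (C) is listed earlier → (C).
(F) is the only step now ready → (F).
That leaves (D) as the only ready step → (D).
(G) needed (A), (H), (D) and (I), now all done → (G).
(E) is the only step now ready → (E).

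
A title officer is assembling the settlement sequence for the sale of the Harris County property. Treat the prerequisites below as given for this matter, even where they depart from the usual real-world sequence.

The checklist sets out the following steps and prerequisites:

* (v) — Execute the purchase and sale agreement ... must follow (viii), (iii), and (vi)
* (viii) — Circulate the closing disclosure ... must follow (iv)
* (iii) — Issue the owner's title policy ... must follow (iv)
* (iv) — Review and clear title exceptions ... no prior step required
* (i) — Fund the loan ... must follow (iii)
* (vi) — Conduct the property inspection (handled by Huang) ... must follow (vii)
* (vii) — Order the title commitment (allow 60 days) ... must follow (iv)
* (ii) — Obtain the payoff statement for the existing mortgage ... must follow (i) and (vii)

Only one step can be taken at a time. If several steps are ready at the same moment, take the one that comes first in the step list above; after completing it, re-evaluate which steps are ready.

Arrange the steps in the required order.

(iv), (viii), (iii), (i), (vii), (vi), (v), (ii)

(iv) is the only step with nothing outstanding, so it goes first.
(viii), (iii) and (vii) are all available; (viii) is listed earlier → (viii).
(iii) and (vii) are both available; (iii) is listed earlier → (iii).
Ready: (i) and (vii). (i) is listed earlier → (i).
(vii) is the only step now ready → (vii).
Now (vi) and (ii) have their prerequisites met. (vi) is listed earlier, so (vi) next.
(v) now also ready, so the ready set is {(v), (ii)}; (v) is listed earlier → (v).
Next only (ii) has its prerequisites met → (ii).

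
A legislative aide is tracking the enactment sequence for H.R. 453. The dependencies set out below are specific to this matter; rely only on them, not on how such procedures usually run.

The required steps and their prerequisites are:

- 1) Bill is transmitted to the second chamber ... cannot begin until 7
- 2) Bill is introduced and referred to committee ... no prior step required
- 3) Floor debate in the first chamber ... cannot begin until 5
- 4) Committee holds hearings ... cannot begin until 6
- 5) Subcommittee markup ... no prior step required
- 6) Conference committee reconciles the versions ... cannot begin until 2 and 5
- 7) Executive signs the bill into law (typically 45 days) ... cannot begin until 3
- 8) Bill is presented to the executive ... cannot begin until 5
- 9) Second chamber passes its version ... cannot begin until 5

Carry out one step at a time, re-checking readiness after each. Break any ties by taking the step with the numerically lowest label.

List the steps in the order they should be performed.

2 → 5 → 3 → 6 → 4 → 7 → 1 → 8 → 9

Nothing is required for 2 and 5. 2 has the earlier label → 2 first.
5 is the only step now ready → 5.
3, 6, 8 and 9 are all available; 3 has the earlier label → 3.
7 now also ready, so the ready set is {6, 7, 8, 9}; 6 has the earlier label → 6.
Now 4, 7, 8 and 9 have their prerequisites met. 4 has the earlier label, so 4 next.
7, 8 and 9 are all available; 7 has the earlier label → 7.
1 now also ready, so the ready set is {1, 8, 9}; 1 has the earlier label → 1.
Now 8 and 9 have their prerequisites met. 8 has the earlier label, so 8 next.
9 needed 5, now all done → 9.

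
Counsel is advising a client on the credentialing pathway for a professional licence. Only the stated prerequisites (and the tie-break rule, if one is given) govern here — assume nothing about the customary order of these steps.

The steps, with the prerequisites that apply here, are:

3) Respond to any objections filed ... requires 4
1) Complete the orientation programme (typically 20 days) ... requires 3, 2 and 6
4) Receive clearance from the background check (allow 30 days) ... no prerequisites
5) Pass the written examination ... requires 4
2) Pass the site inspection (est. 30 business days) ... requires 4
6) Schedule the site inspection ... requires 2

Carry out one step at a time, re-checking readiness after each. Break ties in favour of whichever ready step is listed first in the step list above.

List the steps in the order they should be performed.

Only 4 has no prerequisites, so it is first.
Now 3, 5 and 2 have their prerequisites met. 3 is listed earlier, so 3 next.
Ready: 5 and 2. 5 is listed earlier → 5.
Next only 2 has its prerequisites met → 2.
6 needed 2, now all done → 6.
1 needed 3, 2 and 6, now all done → 1.

4, 3, 5, 2, 6, 1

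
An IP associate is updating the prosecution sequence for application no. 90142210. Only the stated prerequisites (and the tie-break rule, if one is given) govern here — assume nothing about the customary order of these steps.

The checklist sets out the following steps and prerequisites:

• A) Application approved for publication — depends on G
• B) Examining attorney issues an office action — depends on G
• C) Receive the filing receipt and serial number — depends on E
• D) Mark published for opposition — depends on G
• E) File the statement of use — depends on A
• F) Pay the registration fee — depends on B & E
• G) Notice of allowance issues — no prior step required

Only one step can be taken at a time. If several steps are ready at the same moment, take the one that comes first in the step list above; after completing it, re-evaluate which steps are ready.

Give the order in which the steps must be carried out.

G, A, B, D, E, C, F

G has no prerequisites → G first.
A, B and D are all available; A is listed earlier → A.
E now also ready, so the ready set is {B, D, E}; B is listed earlier → B.
Now D and E have their prerequisites met. D is listed earlier, so D next.
E needed A, now all done → E.
C and F are both available; C is listed earlier → C.
F needed B and E, now all done → F.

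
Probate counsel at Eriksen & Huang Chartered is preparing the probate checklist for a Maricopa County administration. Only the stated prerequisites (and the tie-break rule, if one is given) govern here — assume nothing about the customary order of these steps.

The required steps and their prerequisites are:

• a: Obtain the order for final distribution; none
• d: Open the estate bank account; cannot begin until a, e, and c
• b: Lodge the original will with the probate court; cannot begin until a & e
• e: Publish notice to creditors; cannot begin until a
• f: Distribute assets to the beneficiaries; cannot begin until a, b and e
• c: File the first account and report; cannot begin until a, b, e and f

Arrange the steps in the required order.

a, e, b, f, c, d

Only a has no prerequisites, so it is first.
e needed a, now all done → e.
b needed a and e, now all done → b.
That leaves f as the only ready step → f.
c needed a, b, e and f, now all done → c.
Next only d has its prerequisites met → d.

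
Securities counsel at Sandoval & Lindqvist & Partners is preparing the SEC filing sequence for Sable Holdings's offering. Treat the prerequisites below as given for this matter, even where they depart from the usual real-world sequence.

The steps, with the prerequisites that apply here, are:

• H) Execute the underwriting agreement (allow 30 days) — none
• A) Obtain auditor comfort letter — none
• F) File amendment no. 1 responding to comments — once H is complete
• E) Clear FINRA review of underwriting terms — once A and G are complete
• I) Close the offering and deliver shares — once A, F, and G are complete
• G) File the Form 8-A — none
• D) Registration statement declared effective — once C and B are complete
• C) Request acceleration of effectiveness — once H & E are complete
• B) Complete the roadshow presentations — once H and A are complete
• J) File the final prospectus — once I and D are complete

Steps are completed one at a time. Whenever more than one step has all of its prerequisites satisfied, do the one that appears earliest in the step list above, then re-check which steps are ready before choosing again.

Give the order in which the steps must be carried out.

Nothing is required for H, A and G. H is listed earlier → H first.
Now A, F and G have their prerequisites met. A is listed earlier, so A next.
F, G and B are all available; F is listed earlier → F.
G and B are both available; G is listed earlier → G.
Now E, I and B have their prerequisites met. E is listed earlier, so E next.
I, C and B are all available; I is listed earlier → I.
Ready: C and B. C is listed earlier → C.
Next only B has its prerequisites met → B.
D needed C and B, now all done → D.
J is the only step now ready → J.

H → A → F → G → E → I → C → B → D → J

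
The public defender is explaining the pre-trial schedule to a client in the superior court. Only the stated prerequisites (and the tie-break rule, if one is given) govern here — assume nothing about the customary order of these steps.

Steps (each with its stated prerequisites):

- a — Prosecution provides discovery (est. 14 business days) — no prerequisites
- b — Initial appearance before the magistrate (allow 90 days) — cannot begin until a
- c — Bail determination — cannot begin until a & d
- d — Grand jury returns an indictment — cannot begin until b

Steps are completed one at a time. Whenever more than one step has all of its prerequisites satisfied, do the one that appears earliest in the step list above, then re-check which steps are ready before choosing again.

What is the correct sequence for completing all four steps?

a → b → d → c

a is the only step with nothing outstanding, so it goes first.
b needed a, now all done → b.
d is the only step now ready → d.
c needed a and d, now all done → c.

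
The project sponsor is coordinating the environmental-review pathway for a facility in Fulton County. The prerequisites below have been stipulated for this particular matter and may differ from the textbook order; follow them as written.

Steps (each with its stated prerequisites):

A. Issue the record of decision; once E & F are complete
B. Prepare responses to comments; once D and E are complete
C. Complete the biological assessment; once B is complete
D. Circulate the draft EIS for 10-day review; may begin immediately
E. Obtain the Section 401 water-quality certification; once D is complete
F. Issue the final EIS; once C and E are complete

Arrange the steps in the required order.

Only D has no prerequisites, so it is first.
Next only E has its prerequisites met → E.
That leaves B as the only ready step → B.
Next only C has its prerequisites met → C.
F needed C and E, now all done → F.
That leaves A as the only ready step → A.

D E B C F A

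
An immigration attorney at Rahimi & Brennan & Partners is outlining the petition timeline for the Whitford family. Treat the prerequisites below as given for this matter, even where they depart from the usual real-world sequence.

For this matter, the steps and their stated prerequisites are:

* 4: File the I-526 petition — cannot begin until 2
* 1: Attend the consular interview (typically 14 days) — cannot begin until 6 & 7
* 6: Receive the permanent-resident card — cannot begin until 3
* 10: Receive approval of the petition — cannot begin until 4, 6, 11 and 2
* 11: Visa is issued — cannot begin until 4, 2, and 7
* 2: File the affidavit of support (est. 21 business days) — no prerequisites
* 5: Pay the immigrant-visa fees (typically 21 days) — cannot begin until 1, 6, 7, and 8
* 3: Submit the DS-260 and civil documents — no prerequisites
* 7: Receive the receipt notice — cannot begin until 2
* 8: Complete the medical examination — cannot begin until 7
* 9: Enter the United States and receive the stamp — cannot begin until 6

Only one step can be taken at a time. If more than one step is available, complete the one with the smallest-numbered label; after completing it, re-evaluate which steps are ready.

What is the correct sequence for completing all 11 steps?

2 3 4 6 7 1 8 5 9 11 10

Nothing is required for 2 and 3. 2 has the earlier label → 2 first.
4 and 7 now also ready, so the ready set is {3, 4, 7}; 3 has the earlier label → 3.
6 now also ready, so the ready set is {4, 6, 7}; 4 has the earlier label → 4.
6 and 7 are both available; 6 has the earlier label → 6.
Now 7 and 9 have their prerequisites met. 7 has the earlier label, so 7 next.
1, 8 and 11 now also ready, so the ready set is {1, 8, 9, 11}; 1 has the earlier label → 1.
Now 8, 9 and 11 have their prerequisites met. 8 has the earlier label, so 8 next.
5 now also ready, so the ready set is {5, 9, 11}; 5 has the earlier label → 5.
9 and 11 are both available; 9 has the earlier label → 9.
That leaves 11 as the only ready step → 11.
10 needed 2, 4, 6 and 11, now all done → 10.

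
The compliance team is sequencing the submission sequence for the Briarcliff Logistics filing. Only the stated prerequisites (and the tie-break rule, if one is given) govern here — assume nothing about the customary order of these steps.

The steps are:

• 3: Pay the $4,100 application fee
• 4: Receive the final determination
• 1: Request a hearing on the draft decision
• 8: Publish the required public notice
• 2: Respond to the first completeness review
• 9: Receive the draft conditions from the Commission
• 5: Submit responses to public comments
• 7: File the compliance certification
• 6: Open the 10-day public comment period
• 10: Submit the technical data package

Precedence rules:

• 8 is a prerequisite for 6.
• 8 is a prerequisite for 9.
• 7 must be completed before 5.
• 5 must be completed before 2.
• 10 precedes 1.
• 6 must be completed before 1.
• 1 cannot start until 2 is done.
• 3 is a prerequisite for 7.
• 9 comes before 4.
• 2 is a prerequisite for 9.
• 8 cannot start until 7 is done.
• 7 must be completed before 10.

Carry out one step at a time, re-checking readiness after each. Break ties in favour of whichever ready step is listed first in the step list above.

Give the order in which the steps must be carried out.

3, 7, 8, 5, 2, 9, 4, 6, 10, 1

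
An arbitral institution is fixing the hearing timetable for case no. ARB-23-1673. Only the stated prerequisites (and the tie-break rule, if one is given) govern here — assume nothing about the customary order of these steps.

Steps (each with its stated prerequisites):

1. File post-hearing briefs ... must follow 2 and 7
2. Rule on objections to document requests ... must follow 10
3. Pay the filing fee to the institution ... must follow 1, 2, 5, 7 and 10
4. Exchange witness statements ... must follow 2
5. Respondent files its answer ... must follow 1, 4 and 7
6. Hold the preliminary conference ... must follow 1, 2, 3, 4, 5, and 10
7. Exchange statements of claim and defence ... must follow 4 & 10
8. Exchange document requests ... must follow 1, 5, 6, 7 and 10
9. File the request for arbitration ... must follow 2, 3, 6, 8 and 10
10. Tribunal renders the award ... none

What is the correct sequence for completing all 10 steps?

10, 2, 4, 7, 1, 5, 3, 6, 8, 9

Only 10 has no prerequisites, so it is first.
2 needed 10, now all done → 2.
4 needed 2, now all done → 4.
7 needed 4 and 10, now all done → 7.
That leaves 1 as the only ready step → 1.
That leaves 5 as the only ready step → 5.
Next only 3 has its prerequisites met → 3.
6 needed 1, 2, 3, 4, 5 and 10, now all done → 6.
8 needed 1, 5, 6, 7 and 10, now all done → 8.
9 needed 2, 3, 6, 8 and 10, now all done → 9.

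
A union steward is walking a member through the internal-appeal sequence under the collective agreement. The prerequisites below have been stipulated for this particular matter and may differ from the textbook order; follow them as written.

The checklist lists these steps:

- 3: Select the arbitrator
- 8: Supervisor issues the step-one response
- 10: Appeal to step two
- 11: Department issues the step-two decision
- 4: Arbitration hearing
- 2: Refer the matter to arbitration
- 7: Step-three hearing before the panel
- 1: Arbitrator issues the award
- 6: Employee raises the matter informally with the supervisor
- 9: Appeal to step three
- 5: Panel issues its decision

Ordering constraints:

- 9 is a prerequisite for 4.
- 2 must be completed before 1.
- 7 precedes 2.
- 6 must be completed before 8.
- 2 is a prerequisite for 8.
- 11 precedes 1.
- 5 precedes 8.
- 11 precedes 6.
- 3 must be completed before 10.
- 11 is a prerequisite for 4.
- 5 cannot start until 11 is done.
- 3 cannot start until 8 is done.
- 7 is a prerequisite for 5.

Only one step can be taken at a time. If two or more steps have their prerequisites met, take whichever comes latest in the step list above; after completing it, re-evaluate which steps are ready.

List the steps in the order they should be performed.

9 7 2 11 5 6 1 4 8 3 10

9, 7 and 11 have no prerequisites; 9 is listed later, so 9 is first.
7 and 11 are both available; 7 is listed later → 7.
2 now also ready, so the ready set is {2, 11}; 2 is listed later → 2.
Next only 11 has its prerequisites met → 11.
Now 5, 6, 1 and 4 have their prerequisites met. 5 is listed later, so 5 next.
Ready: 6, 1 and 4. 6 is listed later → 6.
1, 4 and 8 are all available; 1 is listed later → 1.
Ready: 4 and 8. 4 is listed later → 4.
8 needed 5, 6 and 2, now all done → 8.
3 needed 8, now all done → 3.
10 needed 3, now all done → 10.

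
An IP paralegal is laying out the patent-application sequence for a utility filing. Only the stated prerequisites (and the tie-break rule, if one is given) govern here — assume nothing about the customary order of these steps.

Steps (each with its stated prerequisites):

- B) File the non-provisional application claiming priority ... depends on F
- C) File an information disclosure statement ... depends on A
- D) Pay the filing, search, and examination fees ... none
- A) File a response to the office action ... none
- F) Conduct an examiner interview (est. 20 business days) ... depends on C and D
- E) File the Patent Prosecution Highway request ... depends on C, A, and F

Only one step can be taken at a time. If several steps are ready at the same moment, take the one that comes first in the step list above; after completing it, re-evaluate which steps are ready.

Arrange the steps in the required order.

D, A, C, F, B, E

D and A have no prerequisites; D is listed earlier, so D is first.
A is the only step now ready → A.
C is the only step now ready → C.
F is the only step now ready → F.
Now B and E have their prerequisites met. B is listed earlier, so B next.
E is the only step now ready → E.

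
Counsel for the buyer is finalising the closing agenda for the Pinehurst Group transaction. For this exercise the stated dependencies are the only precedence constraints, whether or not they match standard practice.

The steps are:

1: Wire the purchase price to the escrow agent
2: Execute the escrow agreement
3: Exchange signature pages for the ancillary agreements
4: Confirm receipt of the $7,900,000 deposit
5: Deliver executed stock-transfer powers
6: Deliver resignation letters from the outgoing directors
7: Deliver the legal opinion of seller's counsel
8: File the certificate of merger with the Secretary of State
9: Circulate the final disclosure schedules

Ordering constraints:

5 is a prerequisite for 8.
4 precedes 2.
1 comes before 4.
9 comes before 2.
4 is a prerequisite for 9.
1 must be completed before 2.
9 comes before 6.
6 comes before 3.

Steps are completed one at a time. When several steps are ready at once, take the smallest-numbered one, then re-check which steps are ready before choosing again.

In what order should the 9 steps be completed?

Nothing is required for 1, 5 and 7. 1 has the earlier label → 1 first.
Ready: 4, 5 and 7. 4 has the earlier label → 4.
Now 5, 7 and 9 have their prerequisites met. 5 has the earlier label, so 5 next.
7, 8 and 9 are all available; 7 has the earlier label → 7.
Ready: 8 and 9. 8 has the earlier label → 8.
Next only 9 has its prerequisites met → 9.
Now 2 and 6 have their prerequisites met. 2 has the earlier label, so 2 next.
6 needed 9, now all done → 6.
That leaves 3 as the only ready step → 3.

1 → 4 → 5 → 7 → 8 → 9 → 2 → 6 → 3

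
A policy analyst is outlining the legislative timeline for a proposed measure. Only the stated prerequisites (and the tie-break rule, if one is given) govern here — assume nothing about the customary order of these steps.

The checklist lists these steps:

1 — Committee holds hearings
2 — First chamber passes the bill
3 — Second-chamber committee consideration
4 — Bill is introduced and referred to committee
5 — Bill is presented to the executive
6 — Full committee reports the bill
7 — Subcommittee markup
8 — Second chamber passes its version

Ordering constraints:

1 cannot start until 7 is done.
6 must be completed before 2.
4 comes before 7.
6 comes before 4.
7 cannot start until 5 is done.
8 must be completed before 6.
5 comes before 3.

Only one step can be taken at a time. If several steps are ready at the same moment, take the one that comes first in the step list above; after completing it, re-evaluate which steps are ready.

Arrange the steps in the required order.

5 → 3 → 8 → 6 → 2 → 4 → 7 → 1

5 and 8 have no prerequisites; 5 is listed earlier, so 5 is first.
3 now also ready, so the ready set is {3, 8}; 3 is listed earlier → 3.
8 is the only step now ready → 8.
That leaves 6 as the only ready step → 6.
Ready: 2 and 4. 2 is listed earlier → 2.
Next only 4 has its prerequisites met → 4.
7 needed 4 and 5, now all done → 7.
1 is the only step now ready → 1.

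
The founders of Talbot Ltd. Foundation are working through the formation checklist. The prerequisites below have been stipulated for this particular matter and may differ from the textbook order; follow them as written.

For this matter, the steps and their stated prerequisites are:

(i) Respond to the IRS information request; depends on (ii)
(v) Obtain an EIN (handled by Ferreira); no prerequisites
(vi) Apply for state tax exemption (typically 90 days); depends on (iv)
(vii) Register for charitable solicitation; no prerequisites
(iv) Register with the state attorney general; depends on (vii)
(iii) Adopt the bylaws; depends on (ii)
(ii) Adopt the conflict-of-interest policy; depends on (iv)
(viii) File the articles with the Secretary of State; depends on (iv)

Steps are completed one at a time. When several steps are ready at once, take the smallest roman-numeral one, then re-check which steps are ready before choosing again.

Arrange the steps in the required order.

(v), (vii), (iv), (ii), (i), (iii), (vi), (viii)

(v) and (vii) have no prerequisites; (v) has the earlier label, so (v) is first.
(vii) is the only step now ready → (vii).
(iv) needed (vii), now all done → (iv).
Now (ii), (vi) and (viii) have their prerequisites met. (ii) has the earlier label, so (ii) next.
Now (i), (iii), (vi) and (viii) have their prerequisites met. (i) has the earlier label, so (i) next.
Ready: (iii), (vi) and (viii). (iii) has the earlier label → (iii).
Ready: (vi) and (viii). (vi) has the earlier label → (vi).
(viii) is the only step now ready → (viii).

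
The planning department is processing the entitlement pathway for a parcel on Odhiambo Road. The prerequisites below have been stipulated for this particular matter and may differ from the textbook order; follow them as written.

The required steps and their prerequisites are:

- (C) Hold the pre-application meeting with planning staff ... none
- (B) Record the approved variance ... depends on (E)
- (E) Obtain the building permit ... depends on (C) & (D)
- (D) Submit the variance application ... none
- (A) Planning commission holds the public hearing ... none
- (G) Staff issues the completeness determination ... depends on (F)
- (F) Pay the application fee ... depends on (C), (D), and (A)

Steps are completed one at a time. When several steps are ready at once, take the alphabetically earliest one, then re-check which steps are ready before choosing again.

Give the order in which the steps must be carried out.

(A), (C), (D), (E), (B), (F), (G)

(A), (C) and (D) have no prerequisites; (A) has the earlier label, so (A) is first.
(C) and (D) are both available; (C) has the earlier label → (C).
Next only (D) has its prerequisites met → (D).
(E) and (F) are both available; (E) has the earlier label → (E).
(B) now also ready, so the ready set is {(B), (F)}; (B) has the earlier label → (B).
Next only (F) has its prerequisites met → (F).
(G) needed (F), now all done → (G).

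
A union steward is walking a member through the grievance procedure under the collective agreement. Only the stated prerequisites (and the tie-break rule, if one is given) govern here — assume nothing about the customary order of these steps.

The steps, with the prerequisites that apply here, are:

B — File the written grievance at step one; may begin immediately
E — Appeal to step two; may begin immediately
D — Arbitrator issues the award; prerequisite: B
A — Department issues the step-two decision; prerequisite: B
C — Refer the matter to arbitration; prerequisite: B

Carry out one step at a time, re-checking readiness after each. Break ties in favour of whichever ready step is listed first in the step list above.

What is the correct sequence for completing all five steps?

B, E, D, A, C

Nothing is required for B and E. B is listed earlier → B first.
D, A and C now also ready, so the ready set is {E, D, A, C}; E is listed earlier → E.
Ready: D, A and C. D is listed earlier → D.
Ready: A and C. A is listed earlier → A.
C needed B, now all done → C.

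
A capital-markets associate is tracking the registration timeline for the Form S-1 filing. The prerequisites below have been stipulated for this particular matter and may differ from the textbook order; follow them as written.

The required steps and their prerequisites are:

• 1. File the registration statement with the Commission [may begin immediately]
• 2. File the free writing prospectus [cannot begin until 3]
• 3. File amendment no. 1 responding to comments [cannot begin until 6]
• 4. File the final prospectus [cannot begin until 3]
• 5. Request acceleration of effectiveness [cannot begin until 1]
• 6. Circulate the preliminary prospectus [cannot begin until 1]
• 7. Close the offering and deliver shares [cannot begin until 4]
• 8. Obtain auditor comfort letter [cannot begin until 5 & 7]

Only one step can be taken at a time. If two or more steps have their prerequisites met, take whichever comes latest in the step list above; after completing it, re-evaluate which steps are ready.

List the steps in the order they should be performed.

Only 1 has no prerequisites, so it is first.
Now 6 and 5 have their prerequisites met. 6 is listed later, so 6 next.
Now 5 and 3 have their prerequisites met. 5 is listed later, so 5 next.
3 needed 6, now all done → 3.
Ready: 4 and 2. 4 is listed later → 4.
7 now also ready, so the ready set is {7, 2}; 7 is listed later → 7.
8 now also ready, so the ready set is {8, 2}; 8 is listed later → 8.
Next only 2 has its prerequisites met → 2.

1, 6, 5, 3, 4, 7, 8, 2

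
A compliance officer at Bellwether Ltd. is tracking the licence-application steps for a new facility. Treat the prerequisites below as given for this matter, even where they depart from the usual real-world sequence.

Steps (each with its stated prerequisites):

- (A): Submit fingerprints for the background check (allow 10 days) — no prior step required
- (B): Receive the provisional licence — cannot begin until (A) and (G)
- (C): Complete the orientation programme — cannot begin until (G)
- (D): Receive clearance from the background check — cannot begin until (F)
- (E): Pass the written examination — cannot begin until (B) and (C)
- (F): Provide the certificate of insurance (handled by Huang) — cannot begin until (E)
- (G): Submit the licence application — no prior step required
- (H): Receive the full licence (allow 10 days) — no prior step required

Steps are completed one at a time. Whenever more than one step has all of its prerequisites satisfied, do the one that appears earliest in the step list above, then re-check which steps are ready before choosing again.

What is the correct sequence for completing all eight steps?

(A), (G) and (H) have no prerequisites; (A) is listed earlier, so (A) is first.
Ready: (G) and (H). (G) is listed earlier → (G).
Ready: (B), (C) and (H). (B) is listed earlier → (B).
(C) and (H) are both available; (C) is listed earlier → (C).
Now (E) and (H) have their prerequisites met. (E) is listed earlier, so (E) next.
(F) now also ready, so the ready set is {(F), (H)}; (F) is listed earlier → (F).
(D) now also ready, so the ready set is {(D), (H)}; (D) is listed earlier → (D).
That leaves (H) as the only ready step → (H).

(A) → (G) → (B) → (C) → (E) → (F) → (D) → (H)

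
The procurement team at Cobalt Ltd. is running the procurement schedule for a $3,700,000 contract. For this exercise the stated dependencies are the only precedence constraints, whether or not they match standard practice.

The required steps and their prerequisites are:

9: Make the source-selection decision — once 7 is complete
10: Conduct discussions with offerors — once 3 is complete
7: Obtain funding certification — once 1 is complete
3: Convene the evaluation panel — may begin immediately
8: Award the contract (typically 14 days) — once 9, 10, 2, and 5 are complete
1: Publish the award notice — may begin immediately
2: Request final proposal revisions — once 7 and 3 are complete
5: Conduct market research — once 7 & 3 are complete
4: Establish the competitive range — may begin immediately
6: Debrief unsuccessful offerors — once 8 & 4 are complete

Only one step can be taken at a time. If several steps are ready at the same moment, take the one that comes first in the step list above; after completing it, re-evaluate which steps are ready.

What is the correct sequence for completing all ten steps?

3, 10, 1, 7, 9, 2, 5, 8, 4, 6

Nothing is required for 3, 1 and 4. 3 is listed earlier → 3 first.
Ready: 10, 1 and 4. 10 is listed earlier → 10.
Ready: 1 and 4. 1 is listed earlier → 1.
Now 7 and 4 have their prerequisites met. 7 is listed earlier, so 7 next.
Ready: 9, 2, 5 and 4. 9 is listed earlier → 9.
Now 2, 5 and 4 have their prerequisites met. 2 is listed earlier, so 2 next.
5 and 4 are both available; 5 is listed earlier → 5.
8 now also ready, so the ready set is {8, 4}; 8 is listed earlier → 8.
4 is the only step now ready → 4.
6 needed 8 and 4, now all done → 6.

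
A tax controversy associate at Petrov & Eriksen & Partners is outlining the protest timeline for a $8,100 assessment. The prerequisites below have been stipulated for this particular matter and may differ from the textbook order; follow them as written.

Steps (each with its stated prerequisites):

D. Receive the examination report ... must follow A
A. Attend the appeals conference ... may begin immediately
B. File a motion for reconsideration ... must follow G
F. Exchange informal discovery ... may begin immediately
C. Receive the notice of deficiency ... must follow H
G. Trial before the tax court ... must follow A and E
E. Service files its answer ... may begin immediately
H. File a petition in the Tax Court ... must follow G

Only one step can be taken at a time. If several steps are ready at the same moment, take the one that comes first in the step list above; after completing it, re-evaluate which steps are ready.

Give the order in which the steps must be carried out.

A, D, F, E, G, B, H, C

Nothing is required for A, F and E. A is listed earlier → A first.
D, F and E are all available; D is listed earlier → D.
Now F and E have their prerequisites met. F is listed earlier, so F next.
That leaves E as the only ready step → E.
G needed A and E, now all done → G.
Ready: B and H. B is listed earlier → B.
That leaves H as the only ready step → H.
C needed H, now all done → C.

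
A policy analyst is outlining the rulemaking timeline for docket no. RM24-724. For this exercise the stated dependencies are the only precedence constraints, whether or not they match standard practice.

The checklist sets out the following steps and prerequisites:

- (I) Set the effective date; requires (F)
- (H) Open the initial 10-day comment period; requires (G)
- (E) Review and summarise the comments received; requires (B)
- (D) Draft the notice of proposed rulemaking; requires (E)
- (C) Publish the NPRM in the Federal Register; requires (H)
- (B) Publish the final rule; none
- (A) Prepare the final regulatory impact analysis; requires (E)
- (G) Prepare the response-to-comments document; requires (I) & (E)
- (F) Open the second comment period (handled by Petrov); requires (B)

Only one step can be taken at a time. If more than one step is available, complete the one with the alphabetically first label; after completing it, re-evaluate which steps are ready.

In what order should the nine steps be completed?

(B) → (E) → (A) → (D) → (F) → (I) → (G) → (H) → (C)

(B) is the only step with nothing outstanding, so it goes first.
Now (E) and (F) have their prerequisites met. (E) has the earlier label, so (E) next.
(A) and (D) now also ready, so the ready set is {(A), (D), (F)}; (A) has the earlier label → (A).
(D) and (F) are both available; (D) has the earlier label → (D).
(F) is the only step now ready → (F).
That leaves (I) as the only ready step → (I).
(G) needed (E) and (I), now all done → (G).
(H) needed (G), now all done → (H).
That leaves (C) as the only ready step → (C).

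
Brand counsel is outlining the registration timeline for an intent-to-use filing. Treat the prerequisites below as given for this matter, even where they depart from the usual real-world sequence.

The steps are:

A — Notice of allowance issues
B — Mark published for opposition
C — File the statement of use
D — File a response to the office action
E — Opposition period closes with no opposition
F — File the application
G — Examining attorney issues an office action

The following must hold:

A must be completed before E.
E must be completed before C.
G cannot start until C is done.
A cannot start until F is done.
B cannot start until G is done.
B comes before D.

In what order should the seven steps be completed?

F, A, E, C, G, B, D

F is the only step with nothing outstanding, so it goes first.
A needed F, now all done → A.
That leaves E as the only ready step → E.
C needed E, now all done → C.
G needed C, now all done → G.
Next only B has its prerequisites met → B.
That leaves D as the only ready step → D.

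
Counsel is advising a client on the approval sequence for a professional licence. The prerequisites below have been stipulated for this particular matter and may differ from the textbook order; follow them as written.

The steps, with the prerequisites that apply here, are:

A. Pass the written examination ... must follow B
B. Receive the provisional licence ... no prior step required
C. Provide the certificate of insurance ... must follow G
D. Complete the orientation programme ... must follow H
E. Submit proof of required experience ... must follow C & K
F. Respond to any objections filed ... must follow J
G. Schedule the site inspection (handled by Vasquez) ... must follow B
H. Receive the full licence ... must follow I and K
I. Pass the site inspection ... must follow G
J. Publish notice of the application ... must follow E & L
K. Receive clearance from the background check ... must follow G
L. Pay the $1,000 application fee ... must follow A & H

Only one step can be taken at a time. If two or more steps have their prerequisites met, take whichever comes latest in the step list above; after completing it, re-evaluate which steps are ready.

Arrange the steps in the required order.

B has no prerequisites → B first.
G and A are both available; G is listed later → G.
K, I, C and A are all available; K is listed later → K.
Ready: I, C and A. I is listed later → I.
Ready: H, C and A. H is listed later → H.
D now also ready, so the ready set is {D, C, A}; D is listed later → D.
C and A are both available; C is listed later → C.
Now E and A have their prerequisites met. E is listed later, so E next.
Next only A has its prerequisites met → A.
That leaves L as the only ready step → L.
J needed L and E, now all done → J.
Next only F has its prerequisites met → F.

B G K I H D C E A L J F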